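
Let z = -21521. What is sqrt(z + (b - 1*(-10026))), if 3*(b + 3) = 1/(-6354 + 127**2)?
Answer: 7*I*sqrt(8071648773)/5865 ≈ 107.23*I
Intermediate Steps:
b = -87974/29325 (b = -3 + 1/(3*(-6354 + 127**2)) = -3 + 1/(3*(-6354 + 16129)) = -3 + (1/3)/9775 = -3 + (1/3)*(1/9775) = -3 + 1/29325 = -87974/29325 ≈ -3.0000)
sqrt(z + (b - 1*(-10026))) = sqrt(-21521 + (-87974/29325 - 1*(-10026))) = sqrt(-21521 + (-87974/29325 + 10026)) = sqrt(-21521 + 293924476/29325) = sqrt(-337178849/29325) = 7*I*sqrt(8071648773)/5865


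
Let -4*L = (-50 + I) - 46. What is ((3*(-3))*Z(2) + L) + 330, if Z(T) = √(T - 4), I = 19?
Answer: 1397/4 - 9*I*√2 ≈ 349.25 - 12.728*I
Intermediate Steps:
Z(T) = √(-4 + T)
L = 77/4 (L = -((-50 + 19) - 46)/4 = -(-31 - 46)/4 = -¼*(-77) = 77/4 ≈ 19.250)
((3*(-3))*Z(2) + L) + 330 = ((3*(-3))*√(-4 + 2) + 77/4) + 330 = (-9*I*√2 + 77/4) + 330 = (77/4 - 9*I*√2) + 330 = 1397/4 - 9*I*√2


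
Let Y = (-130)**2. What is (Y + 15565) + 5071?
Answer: 37536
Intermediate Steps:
Y = 16900
(Y + 15565) + 5071 = (16900 + 15565) + 5071 = 32465 + 5071 = 37536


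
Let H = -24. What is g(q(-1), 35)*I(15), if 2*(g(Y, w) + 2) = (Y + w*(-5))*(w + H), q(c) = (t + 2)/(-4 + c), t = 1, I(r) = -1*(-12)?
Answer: -58068/5 ≈ -11614.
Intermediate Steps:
I(r) = 12
q(c) = 3/(-4 + c) (q(c) = (1 + 2)/(-4 + c) = 3/(-4 + c))
g(Y, w) = -2 + (-24 + w)*(Y - 5*w)/2 (g(Y, w) = -2 + ((Y + w*(-5))*(w - 24))/2 = -2 + ((Y - 5*w)*(-24 + w))/2 = -2 + ((-24 + w)*(Y - 5*w))/2 = -2 + (-24 + w)*(Y - 5*w)/2)
g(q(-1), 35)*I(15) = (-2 - 36/(-4 - 1) + 60*35 - 5/2*35**2 + (1/2)*(3/(-4 - 1))*35)*12 = (-2 - 36/(-5) + 2100 - 5/2*1225 + (1/2)*(3/(-5))*35)*12 = (-2 - 36*(-1)/5 + 2100 - 6125/2 + (1/2)*(3*(-1/5))*35)*12 = (-2 - 12*(-3/5) + 2100 - 6125/2 + (1/2)*(-3/5)*35)*12 = (-2 + 36/5 + 2100 - 6125/2 - 21/2)*12 = -4839/5*12 = -58068/5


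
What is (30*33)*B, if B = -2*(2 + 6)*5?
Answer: -79200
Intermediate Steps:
B = -80 (B = -2*8*5 = -16*5 = -80)
(30*33)*B = (30*33)*(-80) = 990*(-80) = -79200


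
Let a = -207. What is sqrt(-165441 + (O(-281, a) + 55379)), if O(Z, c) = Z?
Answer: I*sqrt(110343) ≈ 332.18*I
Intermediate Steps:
sqrt(-165441 + (O(-281, a) + 55379)) = sqrt(-165441 + (-281 + 55379)) = sqrt(-165441 + 55098) = sqrt(-110343) = I*sqrt(110343)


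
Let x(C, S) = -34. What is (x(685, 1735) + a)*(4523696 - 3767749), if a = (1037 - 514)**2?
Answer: 206747724765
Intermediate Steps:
a = 273529 (a = 523**2 = 273529)
(x(685, 1735) + a)*(4523696 - 3767749) = (-34 + 273529)*(4523696 - 3767749) = 273495*755947 = 206747724765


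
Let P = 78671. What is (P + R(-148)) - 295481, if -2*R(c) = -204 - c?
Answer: -216782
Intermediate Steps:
R(c) = 102 + c/2 (R(c) = -(-204 - c)/2 = 102 + c/2)
(P + R(-148)) - 295481 = (78671 + (102 + (1/2)*(-148))) - 295481 = (78671 + (102 - 74)) - 295481 = (78671 + 28) - 295481 = 78699 - 295481 = -216782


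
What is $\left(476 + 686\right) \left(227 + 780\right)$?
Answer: $1170134$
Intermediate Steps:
$\left(476 + 686\right) \left(227 + 780\right) = 1162 \cdot 1007 = 1170134$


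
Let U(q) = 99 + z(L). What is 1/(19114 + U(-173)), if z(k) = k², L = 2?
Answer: 1/19217 ≈ 5.2037e-5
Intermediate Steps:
U(q) = 103 (U(q) = 99 + 2² = 99 + 4 = 103)
1/(19114 + U(-173)) = 1/(19114 + 103) = 1/19217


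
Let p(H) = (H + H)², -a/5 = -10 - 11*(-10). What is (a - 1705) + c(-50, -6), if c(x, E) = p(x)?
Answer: 7795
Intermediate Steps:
a = -500 (a = -5*(-10 - 11*(-10)) = -5*(-10 + 110) = -5*100 = -500)
p(H) = 4*H² (p(H) = (2*H)² = 4*H²)
c(x, E) = 4*x²
(a - 1705) + c(-50, -6) = (-500 - 1705) + 4*(-50)² = -2205 + 4*2500 = -2205 + 10000 = 7795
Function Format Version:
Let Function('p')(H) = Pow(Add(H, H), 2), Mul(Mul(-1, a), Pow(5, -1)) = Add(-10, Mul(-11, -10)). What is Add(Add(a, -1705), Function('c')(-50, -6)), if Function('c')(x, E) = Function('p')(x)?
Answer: 7795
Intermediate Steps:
a = -500 (a = Mul(-5, Add(-10, Mul(-11, -10))) = Mul(-5, Add(-10, 110)) = Mul(-5, 100) = -500)
Function('p')(H) = Mul(4, Pow(H, 2)) (Function('p')(H) = Pow(Mul(2, H), 2) = Mul(4, Pow(H, 2)))
Function('c')(x, E) = Mul(4, Pow(x, 2))
Add(Add(a, -1705), Function('c')(-50, -6)) = Add(Add(-500, -1705), Mul(4, Pow(-50, 2))) = Add(-2205, Mul(4, 2500)) = Add(-2205, 10000) = 7795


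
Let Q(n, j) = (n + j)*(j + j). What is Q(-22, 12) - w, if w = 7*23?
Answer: -401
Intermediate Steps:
Q(n, j) = 2*j*(j + n) (Q(n, j) = (j + n)*(2*j) = 2*j*(j + n))
w = 161
Q(-22, 12) - w = 2*12*(12 - 22) - 1*161 = 2*12*(-10) - 161 = -240 - 161 = -401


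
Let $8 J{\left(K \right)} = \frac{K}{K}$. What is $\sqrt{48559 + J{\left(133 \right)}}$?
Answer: $\frac{\sqrt{776946}}{4} \approx 220.36$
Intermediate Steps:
$J{\left(K \right)} = \frac{1}{8}$ ($J{\left(K \right)} = \frac{K \frac{1}{K}}{8} = \frac{1}{8} \cdot 1 = \frac{1}{8}$)
$\sqrt{48559 + J{\left(133 \right)}} = \sqrt{48559 + \frac{1}{8}} = \sqrt{\frac{388473}{8}} = \frac{\sqrt{776946}}{4}$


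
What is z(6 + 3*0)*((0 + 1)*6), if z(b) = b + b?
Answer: 72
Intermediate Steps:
z(b) = 2*b
z(6 + 3*0)*((0 + 1)*6) = (2*(6 + 3*0))*((0 + 1)*6) = (2*(6 + 0))*(1*6) = (2*6)*6 = 12*6 = 72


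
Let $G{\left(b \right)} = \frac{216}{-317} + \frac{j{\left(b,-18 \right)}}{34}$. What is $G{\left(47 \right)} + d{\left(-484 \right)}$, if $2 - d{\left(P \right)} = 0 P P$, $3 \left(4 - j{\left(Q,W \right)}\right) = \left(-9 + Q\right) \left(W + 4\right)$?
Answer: $\frac{6326}{951} \approx 6.6519$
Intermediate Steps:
$j{\left(Q,W \right)} = 4 - \frac{\left(-9 + Q\right) \left(4 + W\right)}{3}$ ($j{\left(Q,W \right)} = 4 - \frac{\left(-9 + Q\right) \left(W + 4\right)}{3} = 4 - \frac{\left(-9 + Q\right) \left(4 + W\right)}{3}$)
$d{\left(P \right)} = 2$ ($d{\left(P \right)} = 2 - 0 P P = 2 - 0 P = 2 - 0 = 2 + 0 = 2$)
$G{\left(b \right)} = - \frac{9695}{5389} + \frac{7 b}{51}$ ($G{\left(b \right)} = \frac{216}{-317} + \frac{16 + 3 \left(-18\right) - \frac{4 b}{3} - \frac{1}{3} b \left(-18\right)}{34} = 216 \left(- \frac{1}{317}\right) + \left(16 - 54 - \frac{4 b}{3} + 6 b\right) \frac{1}{34} = - \frac{216}{317} + \left(-38 + \frac{14 b}{3}\right) \frac{1}{34} = - \frac{216}{317} + \left(- \frac{19}{17} + \frac{7 b}{51}\right) = - \frac{9695}{5389} + \frac{7 b}{51}$)
$G{\left(47 \right)} + d{\left(-484 \right)} = \left(- \frac{9695}{5389} + \frac{7}{51} \cdot 47\right) + 2 = \left(- \frac{9695}{5389} + \frac{329}{51}\right) + 2 = \frac{4424}{951} + 2 = \frac{6326}{951}$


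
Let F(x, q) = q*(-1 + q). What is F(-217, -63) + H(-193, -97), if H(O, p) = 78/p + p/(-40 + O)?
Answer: 91118467/22601 ≈ 4031.6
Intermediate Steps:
F(-217, -63) + H(-193, -97) = -63*(-1 - 63) + (-3120 + (-97)**2 + 78*(-193))/((-97)*(-40 - 193)) = -63*(-64) - 1/97*(-3120 + 9409 - 15054)/(-233) = 4032 - 1/97*(-1/233)*(-8765) = 4032 - 8765/22601 = 91118467/22601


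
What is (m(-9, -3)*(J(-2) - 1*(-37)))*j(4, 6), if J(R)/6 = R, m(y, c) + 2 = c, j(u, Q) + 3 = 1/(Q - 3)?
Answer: 1000/3 ≈ 333.33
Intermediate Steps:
j(u, Q) = -3 + 1/(-3 + Q) (j(u, Q) = -3 + 1/(Q - 3) = -3 + 1/(-3 + Q))
m(y, c) = -2 + c
J(R) = 6*R
(m(-9, -3)*(J(-2) - 1*(-37)))*j(4, 6) = ((-2 - 3)*(6*(-2) - 1*(-37)))*((10 - 3*6)/(-3 + 6)) = (-5*(-12 + 37))*((10 - 18)/3) = (-5*25)*((1/3)*(-8)) = -125*(-8/3) = 1000/3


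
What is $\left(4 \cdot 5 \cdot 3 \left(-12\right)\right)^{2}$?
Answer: $518400$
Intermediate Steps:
$\left(4 \cdot 5 \cdot 3 \left(-12\right)\right)^{2} = \left(20 \cdot 3 \left(-12\right)\right)^{2} = \left(60 \left(-12\right)\right)^{2} = \left(-720\right)^{2} = 518400$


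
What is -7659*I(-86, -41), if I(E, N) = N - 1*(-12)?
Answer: 222111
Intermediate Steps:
I(E, N) = 12 + N (I(E, N) = N + 12 = 12 + N)
-7659*I(-86, -41) = -7659/(1/(12 - 41)) = -7659/(1/(-29)) = -7659/(-1/29) = -7659*(-29) = 222111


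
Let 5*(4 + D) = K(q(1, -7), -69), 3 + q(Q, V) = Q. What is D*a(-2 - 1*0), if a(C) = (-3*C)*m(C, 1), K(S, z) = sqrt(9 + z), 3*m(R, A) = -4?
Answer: 32 - 16*I*sqrt(15)/5 ≈ 32.0 - 12.394*I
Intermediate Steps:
q(Q, V) = -3 + Q
m(R, A) = -4/3 (m(R, A) = (1/3)*(-4) = -4/3)
D = -4 + 2*I*sqrt(15)/5 (D = -4 + sqrt(9 - 69)/5 = -4 + sqrt(-60)/5 = -4 + (2*I*sqrt(15))/5 = -4 + 2*I*sqrt(15)/5 ≈ -4.0 + 1.5492*I)
a(C) = 4*C (a(C) = -3*C*(-4/3) = 4*C)
D*a(-2 - 1*0) = (-4 + 2*I*sqrt(15)/5)*(4*(-2 - 1*0)) = (-4 + 2*I*sqrt(15)/5)*(4*(-2 + 0)) = (-4 + 2*I*sqrt(15)/5)*(4*(-2)) = (-4 + 2*I*sqrt(15)/5)*(-8) = 32 - 16*I*sqrt(15)/5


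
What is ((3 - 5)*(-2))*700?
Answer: 2800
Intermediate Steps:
((3 - 5)*(-2))*700 = -2*(-2)*700 = 4*700 = 2800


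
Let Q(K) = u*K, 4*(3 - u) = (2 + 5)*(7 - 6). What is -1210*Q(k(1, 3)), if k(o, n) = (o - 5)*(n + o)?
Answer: 24200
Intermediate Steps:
k(o, n) = (-5 + o)*(n + o)
u = 5/4 (u = 3 - (2 + 5)*(7 - 6)/4 = 3 - 7/4 = 5/4 ≈ 1.2500)
Q(K) = 5*K/4
-1210*Q(k(1, 3)) = -3025*(1² - 5*3 - 5*1 + 3*1)/2 = -3025*(1 - 15 - 5 + 3)/2 = -3025*(-16)/2 = -1210*(-20) = 24200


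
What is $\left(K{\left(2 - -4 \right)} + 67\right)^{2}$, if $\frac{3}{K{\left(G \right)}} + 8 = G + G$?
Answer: $\frac{73441}{16} \approx 4590.1$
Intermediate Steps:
$K{\left(G \right)} = \frac{3}{-8 + 2 G}$ ($K{\left(G \right)} = \frac{3}{-8 + \left(G + G\right)} = \frac{3}{-8 + 2 G}$)
$\left(K{\left(2 - -4 \right)} + 67\right)^{2} = \left(\frac{3}{2 \left(-4 + \left(2 - -4\right)\right)} + 67\right)^{2} = \left(\frac{3}{2 \left(-4 + \left(2 + 4\right)\right)} + 67\right)^{2} = \left(\frac{3}{2 \left(-4 + 6\right)} + 67\right)^{2} = \left(\frac{3}{2 \cdot 2} + 67\right)^{2} = \left(\frac{3}{2} \cdot \frac{1}{2} + 67\right)^{2} = \left(\frac{3}{4} + 67\right)^{2} = \left(\frac{271}{4}\right)^{2} = \frac{73441}{16}$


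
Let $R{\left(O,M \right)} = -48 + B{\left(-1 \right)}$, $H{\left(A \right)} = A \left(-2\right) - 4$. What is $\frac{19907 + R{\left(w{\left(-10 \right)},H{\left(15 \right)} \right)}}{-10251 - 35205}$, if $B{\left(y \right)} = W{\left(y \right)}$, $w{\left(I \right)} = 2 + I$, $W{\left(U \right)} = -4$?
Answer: $- \frac{19855}{45456} \approx -0.4368$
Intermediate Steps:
$B{\left(y \right)} = -4$
$H{\left(A \right)} = -4 - 2 A$ ($H{\left(A \right)} = - 2 A - 4 = -4 - 2 A$)
$R{\left(O,M \right)} = -52$ ($R{\left(O,M \right)} = -48 - 4 = -52$)
$\frac{19907 + R{\left(w{\left(-10 \right)},H{\left(15 \right)} \right)}}{-10251 - 35205} = \frac{19907 - 52}{-10251 - 35205} = \frac{19855}{-45456} = 19855 \left(- \frac{1}{45456}\right) = - \frac{19855}{45456}$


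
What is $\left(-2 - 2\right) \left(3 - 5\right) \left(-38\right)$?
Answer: $-304$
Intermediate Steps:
$\left(-2 - 2\right) \left(3 - 5\right) \left(-38\right) = \left(-4\right) \left(-2\right) \left(-38\right) = 8 \left(-38\right) = -304$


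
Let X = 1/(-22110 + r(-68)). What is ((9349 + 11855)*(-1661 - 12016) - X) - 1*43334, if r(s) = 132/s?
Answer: -109030831299109/375903 ≈ -2.9005e+8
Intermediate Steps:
X = -17/375903 (X = 1/(-22110 + 132/(-68)) = 1/(-22110 + 132*(-1/68)) = 1/(-22110 - 33/17) = 1/(-375903/17) = -17/375903 ≈ -4.5224e-5)
((9349 + 11855)*(-1661 - 12016) - X) - 1*43334 = ((9349 + 11855)*(-1661 - 12016) - 1*(-17/375903)) - 1*43334 = (21204*(-13677) + 17/375903) - 43334 = (-290007108 + 17/375903) - 43334 = -109014541918507/375903 - 43334 = -109030831299109/375903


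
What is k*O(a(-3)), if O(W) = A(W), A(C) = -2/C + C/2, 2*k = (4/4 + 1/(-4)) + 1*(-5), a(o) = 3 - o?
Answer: -17/3 ≈ -5.6667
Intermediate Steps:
k = -17/8 (k = ((4/4 + 1/(-4)) + 1*(-5))/2 = ((4*(1/4) + 1*(-1/4)) - 5)/2 = ((1 - 1/4) - 5)/2 = (3/4 - 5)/2 = (1/2)*(-17/4) = -17/8 ≈ -2.1250)
A(C) = C/2 - 2/C (A(C) = -2/C + C*(1/2) = -2/C + C/2 = C/2 - 2/C)
O(W) = W/2 - 2/W
k*O(a(-3)) = -17*((3 - 1*(-3))/2 - 2/(3 - 1*(-3)))/8 = -17*((3 + 3)/2 - 2/(3 + 3))/8 = -17*((1/2)*6 - 2/6)/8 = -17*(3 - 2*1/6)/8 = -17*(3 - 1/3)/8 = -17/8*8/3 = -17/3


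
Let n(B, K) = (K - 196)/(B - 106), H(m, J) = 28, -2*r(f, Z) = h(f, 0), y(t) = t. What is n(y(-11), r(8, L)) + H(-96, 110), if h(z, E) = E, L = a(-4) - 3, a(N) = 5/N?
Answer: 3472/117 ≈ 29.675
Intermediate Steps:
L = -17/4 (L = 5/(-4) - 3 = 5*(-1/4) - 3 = -5/4 - 3 = -17/4 ≈ -4.2500)
r(f, Z) = 0 (r(f, Z) = -1/2*0 = 0)
n(B, K) = (-196 + K)/(-106 + B)
n(y(-11), r(8, L)) + H(-96, 110) = (-196 + 0)/(-106 - 11) + 28 = -196/(-117) + 28 = -1/117*(-196) + 28 = 196/117 + 28 = 3472/117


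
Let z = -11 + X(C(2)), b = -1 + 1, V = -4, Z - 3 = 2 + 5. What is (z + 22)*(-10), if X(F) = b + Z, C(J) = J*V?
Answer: -210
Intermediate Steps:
Z = 10 (Z = 3 + (2 + 5) = 3 + 7 = 10)
b = 0
C(J) = -4*J (C(J) = J*(-4) = -4*J)
X(F) = 10 (X(F) = 0 + 10 = 10)
z = -1 (z = -11 + 10 = -1)
(z + 22)*(-10) = (-1 + 22)*(-10) = 21*(-10) = -210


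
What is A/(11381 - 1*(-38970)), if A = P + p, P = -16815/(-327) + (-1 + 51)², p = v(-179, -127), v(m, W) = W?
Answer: 264262/5488259 ≈ 0.048150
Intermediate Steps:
p = -127
P = 278105/109 (P = -16815*(-1/327) + 50² = 5605/109 + 2500 = 278105/109 ≈ 2551.4)
A = 264262/109 (A = 278105/109 - 127 = 264262/109 ≈ 2424.4)
A/(11381 - 1*(-38970)) = 264262/(109*(11381 - 1*(-38970))) = 264262/(109*(11381 + 38970)) = (264262/109)/50351 = (264262/109)*(1/50351) = 264262/5488259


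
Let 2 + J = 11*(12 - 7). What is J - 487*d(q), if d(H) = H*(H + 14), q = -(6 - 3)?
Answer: 16124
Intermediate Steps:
q = -3 (q = -1*3 = -3)
J = 53 (J = -2 + 11*(12 - 7) = -2 + 11*5 = -2 + 55 = 53)
d(H) = H*(14 + H)
J - 487*d(q) = 53 - (-1461)*(14 - 3) = 53 - (-1461)*11 = 53 - 487*(-33) = 53 + 16071 = 16124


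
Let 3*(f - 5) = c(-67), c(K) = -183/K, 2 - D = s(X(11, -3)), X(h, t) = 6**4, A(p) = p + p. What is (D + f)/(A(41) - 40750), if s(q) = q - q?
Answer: -265/1362378 ≈ -0.00019451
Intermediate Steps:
A(p) = 2*p
X(h, t) = 1296
s(q) = 0
D = 2 (D = 2 - 1*0 = 2 + 0 = 2)
f = 396/67 (f = 5 + (-183/(-67))/3 = 5 + (-183*(-1/67))/3 = 5 + (1/3)*(183/67) = 5 + 61/67 = 396/67 ≈ 5.9104)
(D + f)/(A(41) - 40750) = (2 + 396/67)/(2*41 - 40750) = 530/(67*(82 - 40750)) = (530/67)/(-40668) = (530/67)*(-1/40668) = -265/1362378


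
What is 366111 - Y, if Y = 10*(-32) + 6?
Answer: 366425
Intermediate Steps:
Y = -314 (Y = -320 + 6 = -314)
366111 - Y = 366111 - 1*(-314) = 366111 + 314 = 366425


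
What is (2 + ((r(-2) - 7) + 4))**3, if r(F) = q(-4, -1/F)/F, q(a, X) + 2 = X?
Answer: -1/64 ≈ -0.015625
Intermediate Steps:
q(a, X) = -2 + X
r(F) = (-2 - 1/F)/F
(2 + ((r(-2) - 7) + 4))**3 = (2 + (((-1 - 2*(-2))/(-2)**2 - 7) + 4))**3 = (2 + (((-1 + 4)/4 - 7) + 4))**3 = (2 + (((1/4)*3 - 7) + 4))**3 = (2 + ((3/4 - 7) + 4))**3 = (2 + (-25/4 + 4))**3 = (2 - 9/4)**3 = (-1/4)**3 = -1/64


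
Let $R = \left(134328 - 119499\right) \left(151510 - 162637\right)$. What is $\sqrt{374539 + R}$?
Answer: $4 i \sqrt{10289234} \approx 12831.0 i$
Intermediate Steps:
$R = -165002283$ ($R = 14829 \left(-11127\right) = -165002283$)
$\sqrt{374539 + R} = \sqrt{374539 - 165002283} = \sqrt{-164627744} = 4 i \sqrt{10289234}$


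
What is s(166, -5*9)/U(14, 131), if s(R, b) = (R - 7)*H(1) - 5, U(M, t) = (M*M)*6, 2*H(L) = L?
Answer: 149/2352 ≈ 0.063350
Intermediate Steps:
H(L) = L/2
U(M, t) = 6*M² (U(M, t) = M²*6 = 6*M²)
s(R, b) = -17/2 + R/2 (s(R, b) = (R - 7)*((½)*1) - 5 = (-7 + R)*(½) - 5 = (-7/2 + R/2) - 5 = -17/2 + R/2)
s(166, -5*9)/U(14, 131) = (-17/2 + (½)*166)/((6*14²)) = (-17/2 + 83)/((6*196)) = (149/2)/1176 = (149/2)*(1/1176) = 149/2352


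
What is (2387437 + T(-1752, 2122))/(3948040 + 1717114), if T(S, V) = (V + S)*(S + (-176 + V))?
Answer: 2459217/5665154 ≈ 0.43410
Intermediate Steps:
T(S, V) = (S + V)*(-176 + S + V)
(2387437 + T(-1752, 2122))/(3948040 + 1717114) = (2387437 + ((-1752)**2 + 2122**2 - 176*(-1752) - 176*2122 + 2*(-1752)*2122))/(3948040 + 1717114) = (2387437 + (3069504 + 4502884 + 308352 - 373472 - 7435488))/5665154 = (2387437 + 71780)*(1/5665154) = 2459217*(1/5665154) = 2459217/5665154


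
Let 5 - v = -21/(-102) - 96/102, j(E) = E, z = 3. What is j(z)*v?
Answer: 585/34 ≈ 17.206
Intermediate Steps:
v = 195/34 (v = 5 - (-21/(-102) - 96/102) = 5 - (-21*(-1/102) - 96*1/102) = 5 - (7/34 - 16/17) = 5 - 1*(-25/34) = 5 + 25/34 = 195/34 ≈ 5.7353)
j(z)*v = 3*(195/34) = 585/34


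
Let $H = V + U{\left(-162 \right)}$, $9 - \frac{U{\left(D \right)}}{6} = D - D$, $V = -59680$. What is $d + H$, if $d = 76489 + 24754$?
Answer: $41617$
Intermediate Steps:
$U{\left(D \right)} = 54$ ($U{\left(D \right)} = 54 - 6 \left(D - D\right) = 54 - 0 = 54 + 0 = 54$)
$H = -59626$ ($H = -59680 + 54 = -59626$)
$d = 101243$
$d + H = 101243 - 59626 = 41617$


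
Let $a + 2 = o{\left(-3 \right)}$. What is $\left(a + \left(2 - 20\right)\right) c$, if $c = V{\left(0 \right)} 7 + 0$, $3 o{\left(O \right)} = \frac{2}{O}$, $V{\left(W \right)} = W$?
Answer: $0$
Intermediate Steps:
$o{\left(O \right)} = \frac{2}{3 O}$ ($o{\left(O \right)} = \frac{2 \frac{1}{O}}{3} = \frac{2}{3 O}$)
$a = - \frac{20}{9}$ ($a = -2 + \frac{2}{3 \left(-3\right)} = -2 + \frac{2}{3} \left(- \frac{1}{3}\right) = -2 - \frac{2}{9} = - \frac{20}{9} \approx -2.2222$)
$c = 0$ ($c = 0 \cdot 7 + 0 = 0 + 0 = 0$)
$\left(a + \left(2 - 20\right)\right) c = \left(- \frac{20}{9} + \left(2 - 20\right)\right) 0 = \left(- \frac{20}{9} - 18\right) 0 = \left(- \frac{182}{9}\right) 0 = 0$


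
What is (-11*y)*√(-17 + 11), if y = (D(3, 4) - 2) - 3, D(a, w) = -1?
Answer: 66*I*√6 ≈ 161.67*I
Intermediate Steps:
y = -6 (y = (-1 - 2) - 3 = -3 - 3 = -6)
(-11*y)*√(-17 + 11) = (-11*(-6))*√(-17 + 11) = 66*√(-6) = 66*(I*√6) = 66*I*√6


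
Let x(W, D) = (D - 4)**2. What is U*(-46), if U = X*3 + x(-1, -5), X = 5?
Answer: -4416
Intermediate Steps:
x(W, D) = (-4 + D)**2
U = 96 (U = 5*3 + (-4 - 5)**2 = 15 + (-9)**2 = 15 + 81 = 96)
U*(-46) = 96*(-46) = -4416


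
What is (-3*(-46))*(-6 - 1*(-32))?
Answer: 3588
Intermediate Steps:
(-3*(-46))*(-6 - 1*(-32)) = 138*(-6 + 32) = 138*26 = 3588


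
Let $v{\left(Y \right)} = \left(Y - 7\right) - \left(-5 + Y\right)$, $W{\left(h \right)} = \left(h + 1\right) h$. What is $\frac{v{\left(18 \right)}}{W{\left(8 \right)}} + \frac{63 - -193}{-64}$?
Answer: $- \frac{145}{36} \approx -4.0278$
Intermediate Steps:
$W{\left(h \right)} = h \left(1 + h\right)$ ($W{\left(h \right)} = \left(1 + h\right) h = h \left(1 + h\right)$)
$v{\left(Y \right)} = -2$ ($v{\left(Y \right)} = \left(-7 + Y\right) - \left(-5 + Y\right) = -2$)
$\frac{v{\left(18 \right)}}{W{\left(8 \right)}} + \frac{63 - -193}{-64} = - \frac{2}{8 \left(1 + 8\right)} + \frac{63 - -193}{-64} = - \frac{2}{8 \cdot 9} + \left(63 + 193\right) \left(- \frac{1}{64}\right) = - \frac{2}{72} + 256 \left(- \frac{1}{64}\right) = \left(-2\right) \frac{1}{72} - 4 = - \frac{1}{36} - 4 = - \frac{145}{36}$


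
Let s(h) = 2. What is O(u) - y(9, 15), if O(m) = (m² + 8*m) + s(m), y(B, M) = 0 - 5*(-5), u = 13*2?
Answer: 861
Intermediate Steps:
u = 26
y(B, M) = 25 (y(B, M) = 0 + 25 = 25)
O(m) = 2 + m² + 8*m (O(m) = (m² + 8*m) + 2 = 2 + m² + 8*m)
O(u) - y(9, 15) = (2 + 26² + 8*26) - 1*25 = (2 + 676 + 208) - 25 = 886 - 25 = 861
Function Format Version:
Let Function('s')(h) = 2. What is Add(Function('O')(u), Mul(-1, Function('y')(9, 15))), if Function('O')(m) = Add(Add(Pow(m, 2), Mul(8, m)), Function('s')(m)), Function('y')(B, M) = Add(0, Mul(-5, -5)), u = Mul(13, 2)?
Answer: 861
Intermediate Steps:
u = 26
Function('y')(B, M) = 25 (Function('y')(B, M) = Add(0, 25) = 25)
Function('O')(m) = Add(2, Pow(m, 2), Mul(8, m)) (Function('O')(m) = Add(Add(Pow(m, 2), Mul(8, m)), 2) = Add(2, Pow(m, 2), Mul(8, m)))
Add(Function('O')(u), Mul(-1, Function('y')(9, 15))) = Add(Add(2, Pow(26, 2), Mul(8, 26)), Mul(-1, 25)) = Add(Add(2, 676, 208), -25) = Add(886, -25) = 861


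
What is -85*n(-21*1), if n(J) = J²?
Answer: -37485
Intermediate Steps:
-85*n(-21*1) = -85*(-21*1)² = -85*(-21)² = -85*441 = -37485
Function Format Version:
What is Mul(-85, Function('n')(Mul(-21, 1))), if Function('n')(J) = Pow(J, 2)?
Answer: -37485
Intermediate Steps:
Mul(-85, Function('n')(Mul(-21, 1))) = Mul(-85, Pow(Mul(-21, 1), 2)) = Mul(-85, Pow(-21, 2)) = Mul(-85, 441) = -37485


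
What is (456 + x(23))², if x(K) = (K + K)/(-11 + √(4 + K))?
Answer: 448564324/2209 - 2922702*√3/2209 ≈ 2.0077e+5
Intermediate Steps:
x(K) = 2*K/(-11 + √(4 + K)) (x(K) = (2*K)/(-11 + √(4 + K)) = 2*K/(-11 + √(4 + K)))
(456 + x(23))² = (456 + 2*23/(-11 + √(4 + 23)))² = (456 + 2*23/(-11 + √27))² = (456 + 2*23/(-11 + 3*√3))² = (456 + 46/(-11 + 3*√3))²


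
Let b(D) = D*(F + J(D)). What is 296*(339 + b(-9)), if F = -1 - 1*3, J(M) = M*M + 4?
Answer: -115440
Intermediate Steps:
J(M) = 4 + M² (J(M) = M² + 4 = 4 + M²)
F = -4 (F = -1 - 3 = -4)
b(D) = D³ (b(D) = D*(-4 + (4 + D²)) = D*D² = D³)
296*(339 + b(-9)) = 296*(339 + (-9)³) = 296*(339 - 729) = 296*(-390) = -115440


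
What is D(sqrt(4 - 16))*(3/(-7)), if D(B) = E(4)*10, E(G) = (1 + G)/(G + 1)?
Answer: -30/7 ≈ -4.2857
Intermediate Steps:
E(G) = 1 (E(G) = (1 + G)/(1 + G) = 1)
D(B) = 10 (D(B) = 1*10 = 10)
D(sqrt(4 - 16))*(3/(-7)) = 10*(3/(-7)) = 10*(3*(-1/7)) = 10*(-3/7) = -30/7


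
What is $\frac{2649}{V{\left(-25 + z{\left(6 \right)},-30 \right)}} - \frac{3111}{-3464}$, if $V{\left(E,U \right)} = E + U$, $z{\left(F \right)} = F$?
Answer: $- \frac{9023697}{169736} \approx -53.163$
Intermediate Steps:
$\frac{2649}{V{\left(-25 + z{\left(6 \right)},-30 \right)}} - \frac{3111}{-3464} = \frac{2649}{\left(-25 + 6\right) - 30} - \frac{3111}{-3464} = \frac{2649}{-19 - 30} - - \frac{3111}{3464} = \frac{2649}{-49} + \frac{3111}{3464} = 2649 \left(- \frac{1}{49}\right) + \frac{3111}{3464} = - \frac{2649}{49} + \frac{3111}{3464} = - \frac{9023697}{169736}$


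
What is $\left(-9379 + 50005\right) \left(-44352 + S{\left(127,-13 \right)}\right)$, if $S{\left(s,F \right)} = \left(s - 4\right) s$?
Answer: $-1167225606$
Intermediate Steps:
$S{\left(s,F \right)} = s \left(-4 + s\right)$ ($S{\left(s,F \right)} = \left(-4 + s\right) s = s \left(-4 + s\right)$)
$\left(-9379 + 50005\right) \left(-44352 + S{\left(127,-13 \right)}\right) = \left(-9379 + 50005\right) \left(-44352 + 127 \left(-4 + 127\right)\right) = 40626 \left(-44352 + 127 \cdot 123\right) = 40626 \left(-44352 + 15621\right) = 40626 \left(-28731\right) = -1167225606$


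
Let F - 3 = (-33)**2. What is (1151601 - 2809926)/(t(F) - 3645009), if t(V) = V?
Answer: 552775/1214639 ≈ 0.45509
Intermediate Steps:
F = 1092 (F = 3 + (-33)**2 = 3 + 1089 = 1092)
(1151601 - 2809926)/(t(F) - 3645009) = (1151601 - 2809926)/(1092 - 3645009) = -1658325/(-3643917) = -1658325*(-1/3643917) = 552775/1214639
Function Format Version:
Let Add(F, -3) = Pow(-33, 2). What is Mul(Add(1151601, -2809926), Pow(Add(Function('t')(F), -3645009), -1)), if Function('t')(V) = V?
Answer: Rational(552775, 1214639) ≈ 0.45509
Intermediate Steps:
F = 1092 (F = Add(3, Pow(-33, 2)) = Add(3, 1089) = 1092)
Mul(Add(1151601, -2809926), Pow(Add(Function('t')(F), -3645009), -1)) = Mul(Add(1151601, -2809926), Pow(Add(1092, -3645009), -1)) = Mul(-1658325, Pow(-3643917, -1)) = Mul(-1658325, Rational(-1, 3643917)) = Rational(552775, 1214639)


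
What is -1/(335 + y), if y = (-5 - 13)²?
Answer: -1/659 ≈ -0.0015175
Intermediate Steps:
y = 324 (y = (-18)² = 324)
-1/(335 + y) = -1/(335 + 324) = -1/659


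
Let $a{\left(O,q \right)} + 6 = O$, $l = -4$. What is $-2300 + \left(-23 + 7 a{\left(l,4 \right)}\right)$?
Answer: $-2393$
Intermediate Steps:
$a{\left(O,q \right)} = -6 + O$
$-2300 + \left(-23 + 7 a{\left(l,4 \right)}\right) = -2300 + \left(-23 + 7 \left(-6 - 4\right)\right) = -2300 + \left(-23 + 7 \left(-10\right)\right) = -2300 - 93 = -2393$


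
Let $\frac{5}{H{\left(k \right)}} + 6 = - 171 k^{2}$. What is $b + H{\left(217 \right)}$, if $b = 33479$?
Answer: $\frac{53916088154}{1610445} \approx 33479.0$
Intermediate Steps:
$H{\left(k \right)} = \frac{5}{-6 - 171 k^{2}}$
$b + H{\left(217 \right)} = 33479 - \frac{5}{6 + 171 \cdot 217^{2}} = 33479 - \frac{5}{6 + 171 \cdot 47089} = 33479 - \frac{5}{6 + 8052219} = 33479 - \frac{5}{8052225} = 33479 - \frac{1}{1610445} = \frac{53916088154}{1610445}$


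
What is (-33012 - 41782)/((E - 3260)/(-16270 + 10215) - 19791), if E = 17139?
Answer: 226438835/59924192 ≈ 3.7788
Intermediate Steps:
(-33012 - 41782)/((E - 3260)/(-16270 + 10215) - 19791) = (-33012 - 41782)/((17139 - 3260)/(-16270 + 10215) - 19791) = -74794/(13879/(-6055) - 19791) = -74794/(13879*(-1/6055) - 19791) = -74794/(-13879/6055 - 19791) = -74794/(-119848384/6055) = -74794*(-6055/119848384) = 226438835/59924192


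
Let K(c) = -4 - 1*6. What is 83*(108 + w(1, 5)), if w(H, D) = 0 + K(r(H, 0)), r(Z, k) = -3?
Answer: 8134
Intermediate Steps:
K(c) = -10 (K(c) = -4 - 6 = -10)
w(H, D) = -10 (w(H, D) = 0 - 10 = -10)
83*(108 + w(1, 5)) = 83*(108 - 10) = 83*98 = 8134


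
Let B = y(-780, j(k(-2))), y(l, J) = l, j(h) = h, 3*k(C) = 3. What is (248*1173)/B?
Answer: -24242/65 ≈ -372.95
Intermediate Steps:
k(C) = 1 (k(C) = (⅓)*3 = 1)
B = -780
(248*1173)/B = (248*1173)/(-780) = 290904*(-1/780) = -24242/65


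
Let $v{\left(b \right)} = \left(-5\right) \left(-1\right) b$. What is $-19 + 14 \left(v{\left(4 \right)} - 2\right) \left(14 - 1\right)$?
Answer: $3257$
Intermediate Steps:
$v{\left(b \right)} = 5 b$
$-19 + 14 \left(v{\left(4 \right)} - 2\right) \left(14 - 1\right) = -19 + 14 \left(5 \cdot 4 - 2\right) \left(14 - 1\right) = -19 + 14 \left(20 - 2\right) 13 = -19 + 14 \cdot 18 \cdot 13 = -19 + 14 \cdot 234 = -19 + 3276 = 3257$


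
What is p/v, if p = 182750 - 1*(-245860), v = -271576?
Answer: -214305/135788 ≈ -1.5782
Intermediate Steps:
p = 428610 (p = 182750 + 245860 = 428610)
p/v = 428610/(-271576) = 428610*(-1/271576) = -214305/135788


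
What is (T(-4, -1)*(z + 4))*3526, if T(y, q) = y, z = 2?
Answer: -84624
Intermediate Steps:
(T(-4, -1)*(z + 4))*3526 = -4*(2 + 4)*3526 = -4*6*3526 = -24*3526 = -84624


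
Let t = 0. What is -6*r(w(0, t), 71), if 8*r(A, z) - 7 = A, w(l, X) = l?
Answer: -21/4 ≈ -5.2500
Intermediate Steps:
r(A, z) = 7/8 + A/8
-6*r(w(0, t), 71) = -6*(7/8 + (⅛)*0) = -6*(7/8 + 0) = -6*7/8 = -21/4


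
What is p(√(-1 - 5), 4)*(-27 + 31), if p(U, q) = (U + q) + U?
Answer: 16 + 8*I*√6 ≈ 16.0 + 19.596*I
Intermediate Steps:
p(U, q) = q + 2*U
p(√(-1 - 5), 4)*(-27 + 31) = (4 + 2*√(-1 - 5))*(-27 + 31) = (4 + 2*√(-6))*4 = (4 + 2*(I*√6))*4 = (4 + 2*I*√6)*4 = 16 + 8*I*√6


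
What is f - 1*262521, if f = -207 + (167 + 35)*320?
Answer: -198088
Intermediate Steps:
f = 64433 (f = -207 + 202*320 = -207 + 64640 = 64433)
f - 1*262521 = 64433 - 1*262521 = 64433 - 262521 = -198088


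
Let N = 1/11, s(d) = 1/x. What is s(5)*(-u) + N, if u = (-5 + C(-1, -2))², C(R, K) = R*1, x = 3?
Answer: -131/11 ≈ -11.909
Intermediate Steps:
s(d) = ⅓ (s(d) = 1/3 = ⅓)
C(R, K) = R
u = 36 (u = (-5 - 1)² = (-6)² = 36)
N = 1/11 ≈ 0.090909
s(5)*(-u) + N = (-1*36)/3 + 1/11 = (⅓)*(-36) + 1/11 = -12 + 1/11 = -131/11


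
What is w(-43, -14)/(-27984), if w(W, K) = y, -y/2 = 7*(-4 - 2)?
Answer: -7/2332 ≈ -0.0030017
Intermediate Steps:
y = 84 (y = -14*(-4 - 2) = -14*(-6) = -2*(-42) = 84)
w(W, K) = 84
w(-43, -14)/(-27984) = 84/(-27984) = 84*(-1/27984) = -7/2332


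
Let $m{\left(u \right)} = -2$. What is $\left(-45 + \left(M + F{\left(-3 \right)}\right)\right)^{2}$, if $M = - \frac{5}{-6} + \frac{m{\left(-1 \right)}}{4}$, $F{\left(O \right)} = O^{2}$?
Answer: $\frac{11449}{9} \approx 1272.1$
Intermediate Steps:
$M = \frac{1}{3}$ ($M = - \frac{5}{-6} - \frac{2}{4} = \left(-5\right) \left(- \frac{1}{6}\right) - \frac{1}{2} = \frac{5}{6} - \frac{1}{2} = \frac{1}{3} \approx 0.33333$)
$\left(-45 + \left(M + F{\left(-3 \right)}\right)\right)^{2} = \left(-45 + \left(\frac{1}{3} + \left(-3\right)^{2}\right)\right)^{2} = \left(-45 + \left(\frac{1}{3} + 9\right)\right)^{2} = \left(-45 + \frac{28}{3}\right)^{2} = \left(- \frac{107}{3}\right)^{2} = \frac{11449}{9}$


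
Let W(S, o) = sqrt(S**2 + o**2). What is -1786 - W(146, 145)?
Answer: -1786 - sqrt(42341) ≈ -1991.8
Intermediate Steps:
-1786 - W(146, 145) = -1786 - sqrt(146**2 + 145**2) = -1786 - sqrt(21316 + 21025) = -1786 - sqrt(42341)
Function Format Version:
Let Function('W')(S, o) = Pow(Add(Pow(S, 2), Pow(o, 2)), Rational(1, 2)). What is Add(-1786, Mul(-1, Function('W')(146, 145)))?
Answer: Add(-1786, Mul(-1, Pow(42341, Rational(1, 2)))) ≈ -1991.8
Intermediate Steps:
Add(-1786, Mul(-1, Function('W')(146, 145))) = Add(-1786, Mul(-1, Pow(Add(Pow(146, 2), Pow(145, 2)), Rational(1, 2)))) = Add(-1786, Mul(-1, Pow(Add(21316, 21025), Rational(1, 2)))) = Add(-1786, Mul(-1, Pow(42341, Rational(1, 2))))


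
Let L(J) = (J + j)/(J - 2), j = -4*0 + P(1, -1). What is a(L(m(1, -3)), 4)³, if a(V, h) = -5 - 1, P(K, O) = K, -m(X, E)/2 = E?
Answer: -216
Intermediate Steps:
m(X, E) = -2*E
j = 1 (j = -4*0 + 1 = 0 + 1 = 1)
L(J) = (1 + J)/(-2 + J) (L(J) = (J + 1)/(J - 2) = (1 + J)/(-2 + J))
a(V, h) = -6
a(L(m(1, -3)), 4)³ = (-6)³ = -216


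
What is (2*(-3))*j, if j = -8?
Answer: 48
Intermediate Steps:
(2*(-3))*j = (2*(-3))*(-8) = -6*(-8) = 48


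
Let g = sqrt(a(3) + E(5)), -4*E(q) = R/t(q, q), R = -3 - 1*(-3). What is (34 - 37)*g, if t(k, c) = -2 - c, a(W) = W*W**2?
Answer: -9*sqrt(3) ≈ -15.588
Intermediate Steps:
a(W) = W**3
R = 0 (R = -3 + 3 = 0)
E(q) = 0 (E(q) = -0/(-2 - q) = -1/4*0 = 0)
g = 3*sqrt(3) (g = sqrt(3**3 + 0) = sqrt(27 + 0) = sqrt(27) = 3*sqrt(3) ≈ 5.1962)
(34 - 37)*g = (34 - 37)*(3*sqrt(3)) = -9*sqrt(3)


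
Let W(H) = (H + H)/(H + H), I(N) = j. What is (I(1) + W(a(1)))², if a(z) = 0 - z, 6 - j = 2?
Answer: 25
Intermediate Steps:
j = 4 (j = 6 - 1*2 = 6 - 2 = 4)
I(N) = 4
a(z) = -z
W(H) = 1 (W(H) = (2*H)/((2*H)) = (2*H)*(1/(2*H)) = 1)
(I(1) + W(a(1)))² = (4 + 1)² = 5² = 25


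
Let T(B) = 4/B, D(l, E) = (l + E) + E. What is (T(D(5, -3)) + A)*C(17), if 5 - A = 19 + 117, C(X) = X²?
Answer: -39015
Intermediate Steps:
D(l, E) = l + 2*E (D(l, E) = (E + l) + E = l + 2*E)
A = -131 (A = 5 - (19 + 117) = 5 - 1*136 = 5 - 136 = -131)
(T(D(5, -3)) + A)*C(17) = (4/(5 + 2*(-3)) - 131)*17² = (4/(5 - 6) - 131)*289 = (4/(-1) - 131)*289 = (4*(-1) - 131)*289 = (-4 - 131)*289 = -135*289 = -39015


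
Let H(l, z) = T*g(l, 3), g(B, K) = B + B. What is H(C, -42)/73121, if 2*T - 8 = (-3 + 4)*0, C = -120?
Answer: -960/73121 ≈ -0.013129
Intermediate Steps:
T = 4 (T = 4 + ((-3 + 4)*0)/2 = 4 + (1*0)/2 = 4 + (1/2)*0 = 4 + 0 = 4)
g(B, K) = 2*B
H(l, z) = 8*l (H(l, z) = 4*(2*l) = 8*l)
H(C, -42)/73121 = (8*(-120))/73121 = -960*1/73121 = -960/73121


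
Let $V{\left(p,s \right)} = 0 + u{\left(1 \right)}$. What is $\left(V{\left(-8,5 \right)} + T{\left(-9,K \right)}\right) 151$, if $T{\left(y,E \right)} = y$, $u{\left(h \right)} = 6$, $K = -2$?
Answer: $-453$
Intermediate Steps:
$V{\left(p,s \right)} = 6$ ($V{\left(p,s \right)} = 0 + 6 = 6$)
$\left(V{\left(-8,5 \right)} + T{\left(-9,K \right)}\right) 151 = \left(6 - 9\right) 151 = \left(-3\right) 151 = -453$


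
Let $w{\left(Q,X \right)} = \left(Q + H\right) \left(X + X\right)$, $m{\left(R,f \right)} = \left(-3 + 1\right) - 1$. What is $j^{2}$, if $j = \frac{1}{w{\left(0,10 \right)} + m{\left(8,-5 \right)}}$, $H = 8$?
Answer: $\frac{1}{24649} \approx 4.057 \cdot 10^{-5}$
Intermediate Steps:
$m{\left(R,f \right)} = -3$ ($m{\left(R,f \right)} = -2 - 1 = -3$)
$w{\left(Q,X \right)} = 2 X \left(8 + Q\right)$ ($w{\left(Q,X \right)} = \left(Q + 8\right) \left(X + X\right) = \left(8 + Q\right) 2 X = 2 X \left(8 + Q\right)$)
$j = \frac{1}{157}$ ($j = \frac{1}{2 \cdot 10 \left(8 + 0\right) - 3} = \frac{1}{2 \cdot 10 \cdot 8 - 3} = \frac{1}{160 - 3} = \frac{1}{157} \approx 0.0063694$)
$j^{2} = \left(\frac{1}{157}\right)^{2} = \frac{1}{24649}$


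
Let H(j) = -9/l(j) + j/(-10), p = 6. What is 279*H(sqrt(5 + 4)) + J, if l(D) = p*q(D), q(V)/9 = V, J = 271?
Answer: 859/5 ≈ 171.80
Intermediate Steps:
q(V) = 9*V
l(D) = 54*D (l(D) = 6*(9*D) = 54*D)
H(j) = -1/(6*j) - j/10 (H(j) = -9*1/(54*j) + j/(-10) = -1/(6*j) + j*(-1/10) = -1/(6*j) - j/10)
279*H(sqrt(5 + 4)) + J = 279*(-1/(6*sqrt(5 + 4)) - sqrt(5 + 4)/10) + 271 = 279*(-1/(6*(sqrt(9))) - sqrt(9)/10) + 271 = 279*(-1/6/3 - 1/10*3) + 271 = 279*(-1/6*1/3 - 3/10) + 271 = 279*(-1/18 - 3/10) + 271 = 279*(-16/45) + 271 = -496/5 + 271 = 859/5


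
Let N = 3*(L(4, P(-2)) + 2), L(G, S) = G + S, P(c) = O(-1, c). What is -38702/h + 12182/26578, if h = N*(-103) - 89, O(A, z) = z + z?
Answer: 518617215/9395323 ≈ 55.200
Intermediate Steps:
O(A, z) = 2*z
P(c) = 2*c
N = 6 (N = 3*((4 + 2*(-2)) + 2) = 3*((4 - 4) + 2) = 3*(0 + 2) = 3*2 = 6)
h = -707 (h = 6*(-103) - 89 = -618 - 89 = -707)
-38702/h + 12182/26578 = -38702/(-707) + 12182/26578 = -38702*(-1/707) + 12182*(1/26578) = 38702/707 + 6091/13289 = 518617215/9395323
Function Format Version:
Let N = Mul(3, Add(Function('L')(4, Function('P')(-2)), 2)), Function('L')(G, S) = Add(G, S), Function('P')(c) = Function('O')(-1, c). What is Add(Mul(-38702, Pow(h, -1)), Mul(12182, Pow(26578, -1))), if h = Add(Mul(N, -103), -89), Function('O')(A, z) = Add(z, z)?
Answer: Rational(518617215, 9395323) ≈ 55.200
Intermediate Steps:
Function('O')(A, z) = Mul(2, z)
Function('P')(c) = Mul(2, c)
N = 6 (N = Mul(3, Add(Add(4, Mul(2, -2)), 2)) = Mul(3, Add(Add(4, -4), 2)) = Mul(3, Add(0, 2)) = Mul(3, 2) = 6)
h = -707 (h = Add(Mul(6, -103), -89) = Add(-618, -89) = -707)
Add(Mul(-38702, Pow(h, -1)), Mul(12182, Pow(26578, -1))) = Add(Mul(-38702, Pow(-707, -1)), Mul(12182, Pow(26578, -1))) = Add(Mul(-38702, Rational(-1, 707)), Mul(12182, Rational(1, 26578))) = Add(Rational(38702, 707), Rational(6091, 13289)) = Rational(518617215, 9395323)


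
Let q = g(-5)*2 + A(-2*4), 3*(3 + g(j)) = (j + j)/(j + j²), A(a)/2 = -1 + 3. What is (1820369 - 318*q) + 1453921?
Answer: 3275032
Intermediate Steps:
A(a) = 4 (A(a) = 2*(-1 + 3) = 2*2 = 4)
g(j) = -3 + 2*j/(3*(j + j²)) (g(j) = -3 + ((j + j)/(j + j²))/3 = -3 + ((2*j)/(j + j²))/3 = -3 + (2*j/(j + j²))/3 = -3 + 2*j/(3*(j + j²)))
q = -7/3 (q = ((-7 - 9*(-5))/(3*(1 - 5)))*2 + 4 = ((⅓)*(-7 + 45)/(-4))*2 + 4 = ((⅓)*(-¼)*38)*2 + 4 = -19/6*2 + 4 = -19/3 + 4 = -7/3 ≈ -2.3333)
(1820369 - 318*q) + 1453921 = (1820369 - 318*(-7/3)) + 1453921 = (1820369 + 742) + 1453921 = 1821111 + 1453921 = 3275032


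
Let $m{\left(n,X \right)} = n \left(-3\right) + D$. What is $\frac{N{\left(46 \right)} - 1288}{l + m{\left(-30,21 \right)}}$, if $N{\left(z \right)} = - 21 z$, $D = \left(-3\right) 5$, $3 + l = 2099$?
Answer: $- \frac{2254}{2171} \approx -1.0382$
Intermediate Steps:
$l = 2096$ ($l = -3 + 2099 = 2096$)
$D = -15$
$m{\left(n,X \right)} = -15 - 3 n$ ($m{\left(n,X \right)} = n \left(-3\right) - 15 = - 3 n - 15 = -15 - 3 n$)
$\frac{N{\left(46 \right)} - 1288}{l + m{\left(-30,21 \right)}} = \frac{\left(-21\right) 46 - 1288}{2096 - -75} = \frac{-966 - 1288}{2096 + \left(-15 + 90\right)} = - \frac{2254}{2096 + 75} = - \frac{2254}{2171}$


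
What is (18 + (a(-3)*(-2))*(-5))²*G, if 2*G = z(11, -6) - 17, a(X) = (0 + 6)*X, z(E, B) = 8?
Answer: -118098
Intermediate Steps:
a(X) = 6*X
G = -9/2 (G = (8 - 17)/2 = (½)*(-9) = -9/2 ≈ -4.5000)
(18 + (a(-3)*(-2))*(-5))²*G = (18 + ((6*(-3))*(-2))*(-5))²*(-9/2) = (18 - 18*(-2)*(-5))²*(-9/2) = (18 + 36*(-5))²*(-9/2) = (18 - 180)²*(-9/2) = (-162)²*(-9/2) = 26244*(-9/2) = -118098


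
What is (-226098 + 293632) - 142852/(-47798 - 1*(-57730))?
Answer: 167651209/2483 ≈ 67520.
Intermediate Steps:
(-226098 + 293632) - 142852/(-47798 - 1*(-57730)) = 67534 - 142852/(-47798 + 57730) = 67534 - 142852/9932 = 67534 - 142852*1/9932 = 67534 - 35713/2483 = 167651209/2483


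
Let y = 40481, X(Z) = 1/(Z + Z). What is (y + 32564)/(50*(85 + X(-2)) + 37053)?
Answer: 146090/82581 ≈ 1.7691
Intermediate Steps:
X(Z) = 1/(2*Z)
(y + 32564)/(50*(85 + X(-2)) + 37053) = (40481 + 32564)/(50*(85 + (1/2)/(-2)) + 37053) = 73045/(50*(85 + (1/2)*(-1/2)) + 37053) = 73045/(50*(85 - 1/4) + 37053) = 73045/(50*(339/4) + 37053) = 73045/(8475/2 + 37053) = 73045/(82581/2) = 73045*(2/82581) = 146090/82581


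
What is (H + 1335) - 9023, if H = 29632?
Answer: 21944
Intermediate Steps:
(H + 1335) - 9023 = (29632 + 1335) - 9023 = 30967 - 9023 = 21944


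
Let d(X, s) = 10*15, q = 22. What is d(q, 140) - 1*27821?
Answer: -27671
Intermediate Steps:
d(X, s) = 150
d(q, 140) - 1*27821 = 150 - 1*27821 = 150 - 27821 = -27671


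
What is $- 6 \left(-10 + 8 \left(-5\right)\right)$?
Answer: $300$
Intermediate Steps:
$- 6 \left(-10 + 8 \left(-5\right)\right) = - 6 \left(-10 - 40\right) = \left(-6\right) \left(-50\right) = 300$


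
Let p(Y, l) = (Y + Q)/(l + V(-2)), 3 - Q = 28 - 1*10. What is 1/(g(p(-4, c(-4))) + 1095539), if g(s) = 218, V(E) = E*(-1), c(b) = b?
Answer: 1/1095757 ≈ 9.1261e-7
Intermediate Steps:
Q = -15 (Q = 3 - (28 - 1*10) = 3 - (28 - 10) = 3 - 1*18 = 3 - 18 = -15)
V(E) = -E
p(Y, l) = (-15 + Y)/(2 + l) (p(Y, l) = (Y - 15)/(l - 1*(-2)) = (-15 + Y)/(l + 2) = (-15 + Y)/(2 + l))
1/(g(p(-4, c(-4))) + 1095539) = 1/(218 + 1095539) = 1/1095757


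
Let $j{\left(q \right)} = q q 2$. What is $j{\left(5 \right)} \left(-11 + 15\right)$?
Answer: $200$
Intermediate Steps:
$j{\left(q \right)} = 2 q^{2}$ ($j{\left(q \right)} = q^{2} \cdot 2 = 2 q^{2}$)
$j{\left(5 \right)} \left(-11 + 15\right) = 2 \cdot 5^{2} \left(-11 + 15\right) = 2 \cdot 25 \cdot 4 = 50 \cdot 4 = 200$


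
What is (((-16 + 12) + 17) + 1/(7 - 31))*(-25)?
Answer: -7775/24 ≈ -323.96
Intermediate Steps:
(((-16 + 12) + 17) + 1/(7 - 31))*(-25) = ((-4 + 17) + 1/(-24))*(-25) = (13 - 1/24)*(-25) = (311/24)*(-25) = -7775/24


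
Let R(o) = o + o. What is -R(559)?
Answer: -1118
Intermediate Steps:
R(o) = 2*o
-R(559) = -2*559 = -1*1118 = -1118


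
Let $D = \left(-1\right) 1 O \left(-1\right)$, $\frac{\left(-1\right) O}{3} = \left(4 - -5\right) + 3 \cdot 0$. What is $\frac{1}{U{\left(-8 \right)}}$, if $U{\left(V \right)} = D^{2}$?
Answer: $\frac{1}{729} \approx 0.0013717$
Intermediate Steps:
$O = -27$ ($O = - 3 \left(\left(4 - -5\right) + 3 \cdot 0\right) = - 3 \left(\left(4 + 5\right) + 0\right) = - 3 \left(9 + 0\right) = \left(-3\right) 9 = -27$)
$D = -27$ ($D = \left(-1\right) 1 \left(-27\right) \left(-1\right) = \left(-1\right) \left(-27\right) \left(-1\right) = 27 \left(-1\right) = -27$)
$U{\left(V \right)} = 729$ ($U{\left(V \right)} = \left(-27\right)^{2} = 729$)
$\frac{1}{U{\left(-8 \right)}} = \frac{1}{729}$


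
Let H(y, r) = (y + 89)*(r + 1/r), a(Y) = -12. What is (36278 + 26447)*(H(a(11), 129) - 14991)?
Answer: -40922103625/129 ≈ -3.1723e+8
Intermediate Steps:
H(y, r) = (89 + y)*(r + 1/r)
(36278 + 26447)*(H(a(11), 129) - 14991) = (36278 + 26447)*((89 - 12 + 129²*(89 - 12))/129 - 14991) = 62725*((89 - 12 + 16641*77)/129 - 14991) = 62725*((89 - 12 + 1281357)/129 - 14991) = 62725*((1/129)*1281434 - 14991) = 62725*(1281434/129 - 14991) = 62725*(-652405/129) = -40922103625/129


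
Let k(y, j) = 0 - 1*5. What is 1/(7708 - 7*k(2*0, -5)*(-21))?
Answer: 1/6973 ≈ 0.00014341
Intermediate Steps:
k(y, j) = -5 (k(y, j) = 0 - 5 = -5)
1/(7708 - 7*k(2*0, -5)*(-21)) = 1/(7708 - 7*(-5)*(-21)) = 1/(7708 + 35*(-21)) = 1/(7708 - 735) = 1/6973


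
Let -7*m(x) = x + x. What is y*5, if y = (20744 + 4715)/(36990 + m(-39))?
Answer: 891065/259008 ≈ 3.4403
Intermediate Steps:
m(x) = -2*x/7 (m(x) = -(x + x)/7 = -2*x/7)
y = 178213/259008 (y = (20744 + 4715)/(36990 - 2/7*(-39)) = 25459/(36990 + 78/7) = 25459/(259008/7) = 25459*(7/259008) = 178213/259008 ≈ 0.68806)
y*5 = (178213/259008)*5 = 891065/259008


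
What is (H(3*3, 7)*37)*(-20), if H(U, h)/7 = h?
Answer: -36260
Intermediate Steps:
H(U, h) = 7*h
(H(3*3, 7)*37)*(-20) = ((7*7)*37)*(-20) = (49*37)*(-20) = 1813*(-20) = -36260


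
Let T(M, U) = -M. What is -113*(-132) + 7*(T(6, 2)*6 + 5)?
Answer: 14699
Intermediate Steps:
-113*(-132) + 7*(T(6, 2)*6 + 5) = -113*(-132) + 7*(-1*6*6 + 5) = 14916 + 7*(-6*6 + 5) = 14916 + 7*(-36 + 5) = 14916 + 7*(-31) = 14916 - 217 = 14699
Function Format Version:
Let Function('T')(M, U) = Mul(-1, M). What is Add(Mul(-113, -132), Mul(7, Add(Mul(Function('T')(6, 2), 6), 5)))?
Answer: 14699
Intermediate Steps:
Add(Mul(-113, -132), Mul(7, Add(Mul(Function('T')(6, 2), 6), 5))) = Add(Mul(-113, -132), Mul(7, Add(Mul(Mul(-1, 6), 6), 5))) = Add(14916, Mul(7, Add(Mul(-6, 6), 5))) = Add(14916, Mul(7, Add(-36, 5))) = Add(14916, Mul(7, -31)) = Add(14916, -217) = 14699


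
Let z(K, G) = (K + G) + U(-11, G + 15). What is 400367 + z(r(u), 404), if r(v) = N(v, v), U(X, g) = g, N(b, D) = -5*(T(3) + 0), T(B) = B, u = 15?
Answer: 401175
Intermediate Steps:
N(b, D) = -15 (N(b, D) = -5*(3 + 0) = -5*3 = -15)
r(v) = -15
z(K, G) = 15 + K + 2*G (z(K, G) = (K + G) + (G + 15) = (G + K) + (15 + G) = 15 + K + 2*G)
400367 + z(r(u), 404) = 400367 + (15 - 15 + 2*404) = 400367 + (15 - 15 + 808) = 400367 + 808 = 401175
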